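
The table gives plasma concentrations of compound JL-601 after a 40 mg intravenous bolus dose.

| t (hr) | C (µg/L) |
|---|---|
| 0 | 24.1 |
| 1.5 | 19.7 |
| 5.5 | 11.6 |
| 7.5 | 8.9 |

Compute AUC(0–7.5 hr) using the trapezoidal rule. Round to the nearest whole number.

AUC = 116 µg/L·hr

Trapezoidal AUC_0→7.5:
  [0→1.5]: (24.1+19.7)/2 × 1.5 = 32.85
  [1.5→5.5]: (19.7+11.6)/2 × 4 = 62.6
  [5.5→7.5]: (11.6+8.9)/2 × 2 = 20.5
  Sum = 115.95 µg/L·hr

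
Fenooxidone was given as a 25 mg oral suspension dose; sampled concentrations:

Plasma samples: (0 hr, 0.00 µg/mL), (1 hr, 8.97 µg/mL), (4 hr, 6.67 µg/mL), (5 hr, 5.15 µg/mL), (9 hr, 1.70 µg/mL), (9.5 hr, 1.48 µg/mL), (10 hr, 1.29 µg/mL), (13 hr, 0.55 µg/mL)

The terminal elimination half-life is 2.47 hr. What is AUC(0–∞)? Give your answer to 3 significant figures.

AUC = 53.8 µg/mL·hr

Trapezoidal AUC_0→13:
  [0→1]: (0.00+8.97)/2 × 1 = 4.485
  [1→4]: (8.97+6.67)/2 × 3 = 23.46
  [4→5]: (6.67+5.15)/2 × 1 = 5.91
  [5→9]: (5.15+1.70)/2 × 4 = 13.7
  [9→9.5]: (1.70+1.48)/2 × 0.5 = 0.795
  [9.5→10]: (1.48+1.29)/2 × 0.5 = 0.6925
  [10→13]: (1.29+0.55)/2 × 3 = 2.76
  Sum = 51.8025 µg/mL·hr
k_e = ln2 / t½ = 0.693147 / 2.47 = 0.2806 hr^-1
Extrapolated tail: C_last / k_e = 0.55 / 0.2806 = 1.960
AUC_0→∞ = 51.8025 + 1.960 = 53.7625 µg/mL·hr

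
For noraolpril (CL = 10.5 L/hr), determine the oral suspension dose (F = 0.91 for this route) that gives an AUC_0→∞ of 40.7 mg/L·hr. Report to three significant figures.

Dose = CL × AUC_0→∞ / F
     = 10.5 × 40.7 / 0.91 = 469.615 mg

Dose = 470 mg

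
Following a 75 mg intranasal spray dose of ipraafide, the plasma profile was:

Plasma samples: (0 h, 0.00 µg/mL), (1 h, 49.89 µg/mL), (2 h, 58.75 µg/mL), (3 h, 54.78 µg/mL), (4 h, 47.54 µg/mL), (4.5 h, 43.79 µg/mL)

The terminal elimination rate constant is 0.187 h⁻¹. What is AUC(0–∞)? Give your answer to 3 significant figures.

AUC = 444 µg/mL·h

Trapezoidal AUC_0→4.5:
  [0→1]: (0.00+49.89)/2 × 1 = 24.945
  [1→2]: (49.89+58.75)/2 × 1 = 54.32
  [2→3]: (58.75+54.78)/2 × 1 = 56.765
  [3→4]: (54.78+47.54)/2 × 1 = 51.16
  [4→4.5]: (47.54+43.79)/2 × 0.5 = 22.8325
  Sum = 210.0225 µg/mL·h
Extrapolated tail: C_last / k_e = 43.79 / 0.187 = 234.171
AUC_0→∞ = 210.0225 + 234.171 = 444.1935 µg/mL·h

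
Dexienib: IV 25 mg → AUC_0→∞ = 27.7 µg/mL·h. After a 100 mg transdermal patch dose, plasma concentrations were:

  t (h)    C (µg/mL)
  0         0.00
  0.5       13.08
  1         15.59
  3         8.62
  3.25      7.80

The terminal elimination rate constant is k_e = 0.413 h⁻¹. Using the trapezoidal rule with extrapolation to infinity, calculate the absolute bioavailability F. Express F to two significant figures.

F = 0.50

Trapezoidal AUC_0→3.25 (transdermal patch):
  [0→0.5]: (0.00+13.08)/2 × 0.5 = 3.27
  [0.5→1]: (13.08+15.59)/2 × 0.5 = 7.1675
  [1→3]: (15.59+8.62)/2 × 2 = 24.21
  [3→3.25]: (8.62+7.80)/2 × 0.25 = 2.0525
  Sum = 36.7 µg/mL·h
Tail: C_last/k_e = 7.80/0.413 = 18.886
AUC_0→∞ (transdermal patch) = 36.7 + 18.886 = 55.586 µg/mL·h
F = (AUC_ev/D_ev)/(AUC_iv/D_iv) = (55.586/100)/(27.7/25) = 0.55586/1.108 = 0.5017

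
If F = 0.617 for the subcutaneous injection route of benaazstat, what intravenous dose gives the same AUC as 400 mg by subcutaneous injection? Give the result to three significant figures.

D_iv = 247 mg

Systemic exposure from an extravascular dose = F × D_ev, so the equivalent IV dose is F × D_ev.
D_iv = F × D_ev = 0.617 × 400 = 246.8 mg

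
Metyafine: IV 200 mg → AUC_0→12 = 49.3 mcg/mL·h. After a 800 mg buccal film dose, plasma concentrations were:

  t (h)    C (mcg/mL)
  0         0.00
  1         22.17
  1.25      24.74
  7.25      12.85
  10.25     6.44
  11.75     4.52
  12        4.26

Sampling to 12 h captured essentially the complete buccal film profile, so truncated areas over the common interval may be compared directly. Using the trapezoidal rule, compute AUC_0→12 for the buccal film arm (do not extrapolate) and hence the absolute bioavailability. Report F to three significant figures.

F = 0.852

Trapezoidal AUC_0→12 (buccal film):
  [0→1]: (0.00+22.17)/2 × 1 = 11.085
  [1→1.25]: (22.17+24.74)/2 × 0.25 = 5.86375
  [1.25→7.25]: (24.74+12.85)/2 × 6 = 112.77
  [7.25→10.25]: (12.85+6.44)/2 × 3 = 28.935
  [10.25→11.75]: (6.44+4.52)/2 × 1.5 = 8.22
  [11.75→12]: (4.52+4.26)/2 × 0.25 = 1.0975
  Sum = 167.97125 mcg/mL·h
F = (AUC_ev/D_ev)/(AUC_iv/D_iv) = (167.97125/800)/(49.3/200) = 0.209964/0.2465 = 0.8518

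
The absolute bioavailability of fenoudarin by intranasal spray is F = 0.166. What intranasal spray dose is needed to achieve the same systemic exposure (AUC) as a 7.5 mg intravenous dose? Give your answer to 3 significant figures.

D_intranasal = 45.2 mg

For equal systemic exposure: F × D_ev = D_iv
D_ev = D_iv / F = 7.5 / 0.166 = 45.1807 mg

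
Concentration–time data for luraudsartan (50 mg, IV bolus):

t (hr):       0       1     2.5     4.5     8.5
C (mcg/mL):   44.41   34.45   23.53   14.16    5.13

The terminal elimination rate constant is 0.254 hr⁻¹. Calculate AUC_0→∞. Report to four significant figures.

Trapezoidal AUC_0→8.5:
  [0→1]: (44.41+34.45)/2 × 1 = 39.43
  [1→2.5]: (34.45+23.53)/2 × 1.5 = 43.485
  [2.5→4.5]: (23.53+14.16)/2 × 2 = 37.69
  [4.5→8.5]: (14.16+5.13)/2 × 4 = 38.58
  Sum = 159.185 mcg/mL·hr
Extrapolated tail: C_last / k_e = 5.13 / 0.254 = 20.197
AUC_0→∞ = 159.185 + 20.197 = 179.382 mcg/mL·hr

AUC = 179.4 mcg/mL·hr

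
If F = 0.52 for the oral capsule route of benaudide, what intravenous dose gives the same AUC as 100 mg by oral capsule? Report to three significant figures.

D_iv = 52.0 mg

Systemic exposure from an extravascular dose = F × D_ev, so the equivalent IV dose is F × D_ev.
D_iv = F × D_ev = 0.52 × 100 = 52 mg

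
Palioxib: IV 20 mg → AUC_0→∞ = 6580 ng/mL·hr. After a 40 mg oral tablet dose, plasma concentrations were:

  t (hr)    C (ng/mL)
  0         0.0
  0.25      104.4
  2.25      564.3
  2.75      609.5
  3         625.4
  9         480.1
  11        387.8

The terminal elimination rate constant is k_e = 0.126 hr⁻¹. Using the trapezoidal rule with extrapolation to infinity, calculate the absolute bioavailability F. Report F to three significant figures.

Trapezoidal AUC_0→11 (oral tablet):
  [0→0.25]: (0.0+104.4)/2 × 0.25 = 13.05
  [0.25→2.25]: (104.4+564.3)/2 × 2 = 668.7
  [2.25→2.75]: (564.3+609.5)/2 × 0.5 = 293.45
  [2.75→3]: (609.5+625.4)/2 × 0.25 = 154.3625
  [3→9]: (625.4+480.1)/2 × 6 = 3316.5
  [9→11]: (480.1+387.8)/2 × 2 = 867.9
  Sum = 5313.9625 ng/mL·hr
Tail: C_last/k_e = 387.8/0.126 = 3077.778
AUC_0→∞ (oral tablet) = 5313.9625 + 3077.778 = 8391.7405 ng/mL·hr
F = (AUC_ev/D_ev)/(AUC_iv/D_iv) = (8391.7405/40)/(6580/20) = 209.794/329 = 0.6377

F = 0.638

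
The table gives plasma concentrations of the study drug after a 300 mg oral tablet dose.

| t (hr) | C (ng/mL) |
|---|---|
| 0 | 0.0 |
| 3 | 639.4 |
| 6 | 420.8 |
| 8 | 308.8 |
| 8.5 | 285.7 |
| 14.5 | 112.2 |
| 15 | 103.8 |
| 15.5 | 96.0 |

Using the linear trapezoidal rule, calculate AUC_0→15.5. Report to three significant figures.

AUC = 4730 ng/mL·hr

Trapezoidal AUC_0→15.5:
  [0→3]: (0.0+639.4)/2 × 3 = 959.1
  [3→6]: (639.4+420.8)/2 × 3 = 1590.3
  [6→8]: (420.8+308.8)/2 × 2 = 729.6
  [8→8.5]: (308.8+285.7)/2 × 0.5 = 148.625
  [8.5→14.5]: (285.7+112.2)/2 × 6 = 1193.7
  [14.5→15]: (112.2+103.8)/2 × 0.5 = 54.0
  [15→15.5]: (103.8+96.0)/2 × 0.5 = 49.95
  Sum = 4725.275 ng/mL·hr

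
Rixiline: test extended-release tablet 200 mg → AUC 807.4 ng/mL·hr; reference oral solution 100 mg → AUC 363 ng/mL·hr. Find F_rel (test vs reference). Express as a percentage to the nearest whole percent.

F_rel = (AUC_test/D_test) / (AUC_ref/D_ref)
      = (807.4/200) / (363/100)
      = 4.037 / 3.63 = 1.1121 = 111.21%

F_rel = 111%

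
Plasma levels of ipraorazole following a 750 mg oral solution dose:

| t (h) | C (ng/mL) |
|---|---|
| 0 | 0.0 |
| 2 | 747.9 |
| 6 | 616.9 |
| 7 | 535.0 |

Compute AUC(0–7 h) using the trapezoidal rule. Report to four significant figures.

Trapezoidal AUC_0→7:
  [0→2]: (0.0+747.9)/2 × 2 = 747.9
  [2→6]: (747.9+616.9)/2 × 4 = 2729.6
  [6→7]: (616.9+535.0)/2 × 1 = 575.95
  Sum = 4053.45 ng/mL·h

AUC = 4053 ng/mL·h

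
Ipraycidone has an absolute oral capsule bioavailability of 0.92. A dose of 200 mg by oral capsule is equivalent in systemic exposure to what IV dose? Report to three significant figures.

D_iv = 184 mg

Systemic exposure from an extravascular dose = F × D_ev, so the equivalent IV dose is F × D_ev.
D_iv = F × D_ev = 0.92 × 200 = 184 mg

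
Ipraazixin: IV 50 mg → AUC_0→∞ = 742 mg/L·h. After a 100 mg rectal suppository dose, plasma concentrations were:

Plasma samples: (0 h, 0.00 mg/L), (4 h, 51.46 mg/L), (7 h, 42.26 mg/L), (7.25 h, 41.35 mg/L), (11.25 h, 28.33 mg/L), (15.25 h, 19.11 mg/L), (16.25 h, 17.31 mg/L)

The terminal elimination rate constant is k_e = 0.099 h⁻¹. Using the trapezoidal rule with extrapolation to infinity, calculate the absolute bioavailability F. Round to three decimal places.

Trapezoidal AUC_0→16.25 (rectal suppository):
  [0→4]: (0.00+51.46)/2 × 4 = 102.92
  [4→7]: (51.46+42.26)/2 × 3 = 140.58
  [7→7.25]: (42.26+41.35)/2 × 0.25 = 10.45125
  [7.25→11.25]: (41.35+28.33)/2 × 4 = 139.36
  [11.25→15.25]: (28.33+19.11)/2 × 4 = 94.88
  [15.25→16.25]: (19.11+17.31)/2 × 1 = 18.21
  Sum = 506.40125 mg/L·h
Tail: C_last/k_e = 17.31/0.099 = 174.848
AUC_0→∞ (rectal suppository) = 506.40125 + 174.848 = 681.24925 mg/L·h
F = (AUC_ev/D_ev)/(AUC_iv/D_iv) = (681.24925/100)/(742/50) = 6.8124925/14.84 = 0.4591

F = 0.459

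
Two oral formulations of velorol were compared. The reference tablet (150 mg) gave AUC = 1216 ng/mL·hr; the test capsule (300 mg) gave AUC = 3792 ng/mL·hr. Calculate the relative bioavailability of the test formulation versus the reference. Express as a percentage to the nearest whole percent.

F_rel = 156%

F_rel = (AUC_test/D_test) / (AUC_ref/D_ref)
      = (3792/300) / (1216/150)
      = 12.64 / 8.10667 = 1.5592 = 155.92%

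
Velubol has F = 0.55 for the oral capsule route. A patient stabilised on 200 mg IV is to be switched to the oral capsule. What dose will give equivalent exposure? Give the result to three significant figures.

D_oral = 364 mg

For equal systemic exposure: F × D_ev = D_iv
D_ev = D_iv / F = 200 / 0.55 = 363.636 mg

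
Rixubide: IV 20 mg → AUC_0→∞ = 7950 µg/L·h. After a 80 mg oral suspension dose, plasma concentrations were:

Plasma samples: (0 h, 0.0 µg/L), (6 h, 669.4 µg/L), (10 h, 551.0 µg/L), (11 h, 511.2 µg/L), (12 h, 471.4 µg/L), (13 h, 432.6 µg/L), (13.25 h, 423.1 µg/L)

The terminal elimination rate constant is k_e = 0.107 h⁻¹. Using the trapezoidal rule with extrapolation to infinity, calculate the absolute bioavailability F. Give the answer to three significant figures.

F = 0.314

Trapezoidal AUC_0→13.25 (oral suspension):
  [0→6]: (0.0+669.4)/2 × 6 = 2008.2
  [6→10]: (669.4+551.0)/2 × 4 = 2440.8
  [10→11]: (551.0+511.2)/2 × 1 = 531.1
  [11→12]: (511.2+471.4)/2 × 1 = 491.3
  [12→13]: (471.4+432.6)/2 × 1 = 452.0
  [13→13.25]: (432.6+423.1)/2 × 0.25 = 106.9625
  Sum = 6030.3625 µg/L·h
Tail: C_last/k_e = 423.1/0.107 = 3954.206
AUC_0→∞ (oral suspension) = 6030.3625 + 3954.206 = 9984.5685 µg/L·h
F = (AUC_ev/D_ev)/(AUC_iv/D_iv) = (9984.5685/80)/(7950/20) = 124.807/397.5 = 0.3140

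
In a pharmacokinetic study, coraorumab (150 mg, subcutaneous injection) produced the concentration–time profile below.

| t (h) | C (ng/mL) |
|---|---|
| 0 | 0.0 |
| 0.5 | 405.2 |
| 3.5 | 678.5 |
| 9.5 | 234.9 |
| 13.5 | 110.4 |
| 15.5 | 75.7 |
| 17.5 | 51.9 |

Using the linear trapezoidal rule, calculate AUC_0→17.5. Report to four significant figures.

AUC = 5471 ng/mL·h

Trapezoidal AUC_0→17.5:
  [0→0.5]: (0.0+405.2)/2 × 0.5 = 101.3
  [0.5→3.5]: (405.2+678.5)/2 × 3 = 1625.55
  [3.5→9.5]: (678.5+234.9)/2 × 6 = 2740.2
  [9.5→13.5]: (234.9+110.4)/2 × 4 = 690.6
  [13.5→15.5]: (110.4+75.7)/2 × 2 = 186.1
  [15.5→17.5]: (75.7+51.9)/2 × 2 = 127.6
  Sum = 5471.35 ng/mL·h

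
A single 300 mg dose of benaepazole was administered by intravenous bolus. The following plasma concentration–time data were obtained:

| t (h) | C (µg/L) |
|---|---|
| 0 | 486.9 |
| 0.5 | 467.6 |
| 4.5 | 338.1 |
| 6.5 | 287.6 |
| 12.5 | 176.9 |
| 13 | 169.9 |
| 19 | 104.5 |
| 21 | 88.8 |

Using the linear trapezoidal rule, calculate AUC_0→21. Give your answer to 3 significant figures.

AUC = 4970 µg/L·h

Trapezoidal AUC_0→21:
  [0→0.5]: (486.9+467.6)/2 × 0.5 = 238.625
  [0.5→4.5]: (467.6+338.1)/2 × 4 = 1611.4
  [4.5→6.5]: (338.1+287.6)/2 × 2 = 625.7
  [6.5→12.5]: (287.6+176.9)/2 × 6 = 1393.5
  [12.5→13]: (176.9+169.9)/2 × 0.5 = 86.7
  [13→19]: (169.9+104.5)/2 × 6 = 823.2
  [19→21]: (104.5+88.8)/2 × 2 = 193.3
  Sum = 4972.425 µg/L·h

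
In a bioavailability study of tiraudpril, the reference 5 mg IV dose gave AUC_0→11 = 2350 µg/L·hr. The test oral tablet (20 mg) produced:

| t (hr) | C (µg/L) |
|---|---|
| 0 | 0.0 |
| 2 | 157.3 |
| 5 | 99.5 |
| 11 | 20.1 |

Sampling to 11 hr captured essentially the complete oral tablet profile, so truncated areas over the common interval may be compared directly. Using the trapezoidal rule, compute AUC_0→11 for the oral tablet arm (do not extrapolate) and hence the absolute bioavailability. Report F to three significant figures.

Trapezoidal AUC_0→11 (oral tablet):
  [0→2]: (0.0+157.3)/2 × 2 = 157.3
  [2→5]: (157.3+99.5)/2 × 3 = 385.2
  [5→11]: (99.5+20.1)/2 × 6 = 358.8
  Sum = 901.3 µg/L·hr
F = (AUC_ev/D_ev)/(AUC_iv/D_iv) = (901.3/20)/(2350/5) = 45.065/470 = 0.0959

F = 0.0959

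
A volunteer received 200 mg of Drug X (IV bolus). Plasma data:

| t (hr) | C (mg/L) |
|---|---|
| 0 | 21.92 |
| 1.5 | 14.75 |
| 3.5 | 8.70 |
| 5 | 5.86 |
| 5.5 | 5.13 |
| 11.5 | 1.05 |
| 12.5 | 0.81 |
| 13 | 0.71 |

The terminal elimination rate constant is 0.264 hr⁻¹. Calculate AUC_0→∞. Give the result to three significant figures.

AUC = 87.2 mg/L·hr

Trapezoidal AUC_0→13:
  [0→1.5]: (21.92+14.75)/2 × 1.5 = 27.5025
  [1.5→3.5]: (14.75+8.70)/2 × 2 = 23.45
  [3.5→5]: (8.70+5.86)/2 × 1.5 = 10.92
  [5→5.5]: (5.86+5.13)/2 × 0.5 = 2.7475
  [5.5→11.5]: (5.13+1.05)/2 × 6 = 18.54
  [11.5→12.5]: (1.05+0.81)/2 × 1 = 0.93
  [12.5→13]: (0.81+0.71)/2 × 0.5 = 0.38
  Sum = 84.47 mg/L·hr
Extrapolated tail: C_last / k_e = 0.71 / 0.264 = 2.689
AUC_0→∞ = 84.47 + 2.689 = 87.159 mg/L·hr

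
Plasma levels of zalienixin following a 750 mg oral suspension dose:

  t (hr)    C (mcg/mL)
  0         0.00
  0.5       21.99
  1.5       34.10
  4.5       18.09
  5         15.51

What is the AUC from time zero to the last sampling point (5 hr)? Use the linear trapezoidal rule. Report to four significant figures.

Trapezoidal AUC_0→5:
  [0→0.5]: (0.00+21.99)/2 × 0.5 = 5.4975
  [0.5→1.5]: (21.99+34.10)/2 × 1 = 28.045
  [1.5→4.5]: (34.10+18.09)/2 × 3 = 78.285
  [4.5→5]: (18.09+15.51)/2 × 0.5 = 8.4
  Sum = 120.2275 mcg/mL·hr

AUC = 120.2 mcg/mL·hr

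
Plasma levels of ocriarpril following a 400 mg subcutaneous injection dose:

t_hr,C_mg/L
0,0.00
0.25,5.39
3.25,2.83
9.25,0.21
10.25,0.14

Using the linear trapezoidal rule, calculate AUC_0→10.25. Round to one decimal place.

Trapezoidal AUC_0→10.25:
  [0→0.25]: (0.00+5.39)/2 × 0.25 = 0.67375
  [0.25→3.25]: (5.39+2.83)/2 × 3 = 12.33
  [3.25→9.25]: (2.83+0.21)/2 × 6 = 9.12
  [9.25→10.25]: (0.21+0.14)/2 × 1 = 0.175
  Sum = 22.29875 mg/L·hr

AUC = 22.3 mg/L·hr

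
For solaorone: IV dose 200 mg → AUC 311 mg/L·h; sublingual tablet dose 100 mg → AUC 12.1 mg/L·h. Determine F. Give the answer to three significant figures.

F = (AUC_ev / D_ev) / (AUC_iv / D_iv)
  = (12.1/100) / (311/200)
  = 0.121 / 1.555 = 0.0778

F = 0.0778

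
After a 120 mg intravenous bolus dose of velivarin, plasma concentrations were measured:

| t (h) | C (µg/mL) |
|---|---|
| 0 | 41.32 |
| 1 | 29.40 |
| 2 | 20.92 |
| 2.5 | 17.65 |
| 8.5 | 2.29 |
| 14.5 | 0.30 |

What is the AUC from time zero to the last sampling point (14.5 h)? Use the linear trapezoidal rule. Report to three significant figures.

Trapezoidal AUC_0→14.5:
  [0→1]: (41.32+29.40)/2 × 1 = 35.36
  [1→2]: (29.40+20.92)/2 × 1 = 25.16
  [2→2.5]: (20.92+17.65)/2 × 0.5 = 9.6425
  [2.5→8.5]: (17.65+2.29)/2 × 6 = 59.82
  [8.5→14.5]: (2.29+0.30)/2 × 6 = 7.77
  Sum = 137.7525 µg/mL·h

AUC = 138 µg/mL·h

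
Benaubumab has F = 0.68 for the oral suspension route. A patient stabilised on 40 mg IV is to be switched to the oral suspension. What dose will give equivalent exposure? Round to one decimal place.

For equal systemic exposure: F × D_ev = D_iv
D_ev = D_iv / F = 40 / 0.68 = 58.8235 mg

D_oral = 58.8 mg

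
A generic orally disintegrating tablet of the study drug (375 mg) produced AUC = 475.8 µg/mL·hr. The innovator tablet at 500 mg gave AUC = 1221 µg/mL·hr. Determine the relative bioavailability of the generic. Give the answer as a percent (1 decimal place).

F_rel = 52.0%

F_rel = (AUC_test/D_test) / (AUC_ref/D_ref)
      = (475.8/375) / (1221/500)
      = 1.2688 / 2.442 = 0.5196 = 51.96%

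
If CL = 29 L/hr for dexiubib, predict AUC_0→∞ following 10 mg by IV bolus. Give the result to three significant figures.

AUC = 0.345 mg/L·hr

AUC_0→∞ = Dose_iv / CL
        = 10 / 29 = 0.344828 mg/L·hr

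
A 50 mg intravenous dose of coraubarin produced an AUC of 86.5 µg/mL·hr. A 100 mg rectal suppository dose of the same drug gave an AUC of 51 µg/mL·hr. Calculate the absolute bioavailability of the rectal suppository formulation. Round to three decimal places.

F = 0.295

F = (AUC_ev / D_ev) / (AUC_iv / D_iv)
  = (51/100) / (86.5/50)
  = 0.51 / 1.73 = 0.2948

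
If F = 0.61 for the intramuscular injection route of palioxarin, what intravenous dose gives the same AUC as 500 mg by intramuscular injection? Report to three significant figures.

Systemic exposure from an extravascular dose = F × D_ev, so the equivalent IV dose is F × D_ev.
D_iv = F × D_ev = 0.61 × 500 = 305 mg

D_iv = 305 mg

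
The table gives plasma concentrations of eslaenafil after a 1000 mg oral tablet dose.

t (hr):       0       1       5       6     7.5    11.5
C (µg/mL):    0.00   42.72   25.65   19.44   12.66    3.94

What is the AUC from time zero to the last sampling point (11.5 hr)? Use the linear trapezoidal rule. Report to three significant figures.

Trapezoidal AUC_0→11.5:
  [0→1]: (0.00+42.72)/2 × 1 = 21.36
  [1→5]: (42.72+25.65)/2 × 4 = 136.74
  [5→6]: (25.65+19.44)/2 × 1 = 22.545
  [6→7.5]: (19.44+12.66)/2 × 1.5 = 24.075
  [7.5→11.5]: (12.66+3.94)/2 × 4 = 33.2
  Sum = 237.92 µg/mL·hr

AUC = 238 µg/mL·hr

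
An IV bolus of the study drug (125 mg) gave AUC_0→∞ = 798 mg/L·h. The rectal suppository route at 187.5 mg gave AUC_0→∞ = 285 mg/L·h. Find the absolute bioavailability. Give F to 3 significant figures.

F = (AUC_ev / D_ev) / (AUC_iv / D_iv)
  = (285/187.5) / (798/125)
  = 1.52 / 6.384 = 0.2381

F = 0.238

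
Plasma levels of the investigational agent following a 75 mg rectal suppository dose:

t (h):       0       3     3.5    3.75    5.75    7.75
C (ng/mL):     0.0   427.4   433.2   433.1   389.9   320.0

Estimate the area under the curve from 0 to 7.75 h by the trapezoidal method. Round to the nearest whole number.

AUC = 2497 ng/mL·h

Trapezoidal AUC_0→7.75:
  [0→3]: (0.0+427.4)/2 × 3 = 641.1
  [3→3.5]: (427.4+433.2)/2 × 0.5 = 215.15
  [3.5→3.75]: (433.2+433.1)/2 × 0.25 = 108.2875
  [3.75→5.75]: (433.1+389.9)/2 × 2 = 823.0
  [5.75→7.75]: (389.9+320.0)/2 × 2 = 709.9
  Sum = 2497.4375 ng/mL·h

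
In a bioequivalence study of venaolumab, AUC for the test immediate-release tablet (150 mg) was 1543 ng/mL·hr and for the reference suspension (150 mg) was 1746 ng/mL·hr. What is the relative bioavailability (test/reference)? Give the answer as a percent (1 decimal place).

F_rel = 88.4%

F_rel = (AUC_test/D_test) / (AUC_ref/D_ref)
      = (1543/150) / (1746/150)
      = 10.2867 / 11.64 = 0.8837 = 88.37%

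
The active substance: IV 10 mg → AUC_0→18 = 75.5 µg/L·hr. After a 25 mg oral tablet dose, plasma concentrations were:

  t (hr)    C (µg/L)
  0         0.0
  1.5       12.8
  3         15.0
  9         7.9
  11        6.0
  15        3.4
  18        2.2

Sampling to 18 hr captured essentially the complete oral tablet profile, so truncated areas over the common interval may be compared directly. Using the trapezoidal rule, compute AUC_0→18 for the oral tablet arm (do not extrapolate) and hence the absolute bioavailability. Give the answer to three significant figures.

F = 0.743

Trapezoidal AUC_0→18 (oral tablet):
  [0→1.5]: (0.0+12.8)/2 × 1.5 = 9.6
  [1.5→3]: (12.8+15.0)/2 × 1.5 = 20.85
  [3→9]: (15.0+7.9)/2 × 6 = 68.7
  [9→11]: (7.9+6.0)/2 × 2 = 13.9
  [11→15]: (6.0+3.4)/2 × 4 = 18.8
  [15→18]: (3.4+2.2)/2 × 3 = 8.4
  Sum = 140.25 µg/L·hr
F = (AUC_ev/D_ev)/(AUC_iv/D_iv) = (140.25/25)/(75.5/10) = 5.61/7.55 = 0.7430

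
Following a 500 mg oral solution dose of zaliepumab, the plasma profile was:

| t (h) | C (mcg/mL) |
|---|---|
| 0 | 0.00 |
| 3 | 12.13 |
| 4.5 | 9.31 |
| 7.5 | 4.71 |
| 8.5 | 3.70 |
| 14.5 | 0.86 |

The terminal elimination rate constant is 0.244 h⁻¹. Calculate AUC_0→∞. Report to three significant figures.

Trapezoidal AUC_0→14.5:
  [0→3]: (0.00+12.13)/2 × 3 = 18.195
  [3→4.5]: (12.13+9.31)/2 × 1.5 = 16.08
  [4.5→7.5]: (9.31+4.71)/2 × 3 = 21.03
  [7.5→8.5]: (4.71+3.70)/2 × 1 = 4.205
  [8.5→14.5]: (3.70+0.86)/2 × 6 = 13.68
  Sum = 73.19 mcg/mL·h
Extrapolated tail: C_last / k_e = 0.86 / 0.244 = 3.525
AUC_0→∞ = 73.19 + 3.525 = 76.715 mcg/mL·h

AUC = 76.7 mcg/mL·h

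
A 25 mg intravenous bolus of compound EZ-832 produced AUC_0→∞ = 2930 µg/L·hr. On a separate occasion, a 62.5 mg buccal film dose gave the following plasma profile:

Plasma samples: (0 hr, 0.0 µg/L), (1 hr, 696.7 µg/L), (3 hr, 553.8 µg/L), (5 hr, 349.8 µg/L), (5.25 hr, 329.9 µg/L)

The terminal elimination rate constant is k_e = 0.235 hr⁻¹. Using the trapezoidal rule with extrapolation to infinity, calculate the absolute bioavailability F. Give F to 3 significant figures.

Trapezoidal AUC_0→5.25 (buccal film):
  [0→1]: (0.0+696.7)/2 × 1 = 348.35
  [1→3]: (696.7+553.8)/2 × 2 = 1250.5
  [3→5]: (553.8+349.8)/2 × 2 = 903.6
  [5→5.25]: (349.8+329.9)/2 × 0.25 = 84.9625
  Sum = 2587.4125 µg/L·hr
Tail: C_last/k_e = 329.9/0.235 = 1403.830
AUC_0→∞ (buccal film) = 2587.4125 + 1403.830 = 3991.2425 µg/L·hr
F = (AUC_ev/D_ev)/(AUC_iv/D_iv) = (3991.2425/62.5)/(2930/25) = 63.85988/117.2 = 0.5449

F = 0.545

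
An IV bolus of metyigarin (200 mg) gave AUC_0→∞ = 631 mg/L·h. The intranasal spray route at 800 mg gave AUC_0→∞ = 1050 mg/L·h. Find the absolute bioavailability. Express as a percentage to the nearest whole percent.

F = 42%

F = (AUC_ev / D_ev) / (AUC_iv / D_iv)
  = (1050/800) / (631/200)
  = 1.3125 / 3.155 = 0.4160
  = 41.60%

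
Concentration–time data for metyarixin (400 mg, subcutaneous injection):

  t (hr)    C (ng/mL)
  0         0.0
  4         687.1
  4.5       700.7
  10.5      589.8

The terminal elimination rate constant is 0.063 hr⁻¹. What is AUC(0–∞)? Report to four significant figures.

Trapezoidal AUC_0→10.5:
  [0→4]: (0.0+687.1)/2 × 4 = 1374.2
  [4→4.5]: (687.1+700.7)/2 × 0.5 = 346.95
  [4.5→10.5]: (700.7+589.8)/2 × 6 = 3871.5
  Sum = 5592.65 ng/mL·hr
Extrapolated tail: C_last / k_e = 589.8 / 0.063 = 9361.905
AUC_0→∞ = 5592.65 + 9361.905 = 14954.555 ng/mL·hr

AUC = 14950 ng/mL·hr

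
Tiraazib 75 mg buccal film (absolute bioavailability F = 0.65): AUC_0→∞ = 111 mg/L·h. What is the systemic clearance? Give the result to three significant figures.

CL = 0.439 L/h

CL = F × Dose / AUC_0→∞
   = 0.65 × 75 / 111 = 0.439189 L/h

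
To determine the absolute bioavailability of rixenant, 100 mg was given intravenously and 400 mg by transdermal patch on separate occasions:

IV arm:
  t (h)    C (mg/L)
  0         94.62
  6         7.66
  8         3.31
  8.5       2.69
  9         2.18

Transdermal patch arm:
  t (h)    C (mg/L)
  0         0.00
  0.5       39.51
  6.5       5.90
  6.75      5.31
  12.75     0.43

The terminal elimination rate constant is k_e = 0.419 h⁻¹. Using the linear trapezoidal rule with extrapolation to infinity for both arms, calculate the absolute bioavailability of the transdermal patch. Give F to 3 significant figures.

Trapezoidal AUC_0→9 (IV):
  [0→6]: (94.62+7.66)/2 × 6 = 306.84
  [6→8]: (7.66+3.31)/2 × 2 = 10.97
  [8→8.5]: (3.31+2.69)/2 × 0.5 = 1.5
  [8.5→9]: (2.69+2.18)/2 × 0.5 = 1.2175
  Sum = 320.5275 mg/L·h
IV tail: 2.18/0.419 = 5.203; AUC_iv,0→∞ = 320.5275 + 5.203 = 325.7305 mg/L·h
Trapezoidal AUC_0→12.75 (transdermal patch):
  [0→0.5]: (0.00+39.51)/2 × 0.5 = 9.8775
  [0.5→6.5]: (39.51+5.90)/2 × 6 = 136.23
  [6.5→6.75]: (5.90+5.31)/2 × 0.25 = 1.40125
  [6.75→12.75]: (5.31+0.43)/2 × 6 = 17.22
  Sum = 164.72875 mg/L·h
transdermal patch tail: 0.43/0.419 = 1.026; AUC_ev,0→∞ = 164.72875 + 1.026 = 165.75475 mg/L·h
F = (AUC_ev/D_ev)/(AUC_iv/D_iv) = (165.75475/400)/(325.7305/100) = 0.414387/3.257305 = 0.1272

F = 0.127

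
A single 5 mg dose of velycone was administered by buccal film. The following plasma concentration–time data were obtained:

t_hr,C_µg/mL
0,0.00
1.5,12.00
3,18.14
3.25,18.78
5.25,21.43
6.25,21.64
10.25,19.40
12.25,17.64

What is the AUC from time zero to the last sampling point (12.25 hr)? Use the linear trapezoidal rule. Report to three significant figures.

AUC = 217 µg/mL·hr

Trapezoidal AUC_0→12.25:
  [0→1.5]: (0.00+12.00)/2 × 1.5 = 9.0
  [1.5→3]: (12.00+18.14)/2 × 1.5 = 22.605
  [3→3.25]: (18.14+18.78)/2 × 0.25 = 4.615
  [3.25→5.25]: (18.78+21.43)/2 × 2 = 40.21
  [5.25→6.25]: (21.43+21.64)/2 × 1 = 21.535
  [6.25→10.25]: (21.64+19.40)/2 × 4 = 82.08
  [10.25→12.25]: (19.40+17.64)/2 × 2 = 37.04
  Sum = 217.085 µg/mL·hr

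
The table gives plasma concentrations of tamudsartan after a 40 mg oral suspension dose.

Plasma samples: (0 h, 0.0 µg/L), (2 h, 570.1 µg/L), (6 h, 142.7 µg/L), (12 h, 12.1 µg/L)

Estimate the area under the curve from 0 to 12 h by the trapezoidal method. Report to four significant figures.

AUC = 2460 µg/L·h

Trapezoidal AUC_0→12:
  [0→2]: (0.0+570.1)/2 × 2 = 570.1
  [2→6]: (570.1+142.7)/2 × 4 = 1425.6
  [6→12]: (142.7+12.1)/2 × 6 = 464.4
  Sum = 2460.1 µg/L·h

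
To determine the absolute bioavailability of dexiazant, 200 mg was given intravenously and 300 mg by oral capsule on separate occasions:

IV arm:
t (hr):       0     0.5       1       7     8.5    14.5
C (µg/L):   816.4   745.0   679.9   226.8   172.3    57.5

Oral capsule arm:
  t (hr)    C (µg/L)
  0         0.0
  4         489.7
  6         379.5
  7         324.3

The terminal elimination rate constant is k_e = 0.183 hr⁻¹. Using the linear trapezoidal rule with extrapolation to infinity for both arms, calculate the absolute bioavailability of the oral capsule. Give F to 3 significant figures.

F = 0.555

Trapezoidal AUC_0→14.5 (IV):
  [0→0.5]: (816.4+745.0)/2 × 0.5 = 390.35
  [0.5→1]: (745.0+679.9)/2 × 0.5 = 356.225
  [1→7]: (679.9+226.8)/2 × 6 = 2720.1
  [7→8.5]: (226.8+172.3)/2 × 1.5 = 299.325
  [8.5→14.5]: (172.3+57.5)/2 × 6 = 689.4
  Sum = 4455.4 µg/L·hr
IV tail: 57.5/0.183 = 314.208; AUC_iv,0→∞ = 4455.4 + 314.208 = 4769.608 µg/L·hr
Trapezoidal AUC_0→7 (oral capsule):
  [0→4]: (0.0+489.7)/2 × 4 = 979.4
  [4→6]: (489.7+379.5)/2 × 2 = 869.2
  [6→7]: (379.5+324.3)/2 × 1 = 351.9
  Sum = 2200.5 µg/L·hr
oral capsule tail: 324.3/0.183 = 1772.131; AUC_ev,0→∞ = 2200.5 + 1772.131 = 3972.631 µg/L·hr
F = (AUC_ev/D_ev)/(AUC_iv/D_iv) = (3972.631/300)/(4769.608/200) = 13.2421/23.84804 = 0.5553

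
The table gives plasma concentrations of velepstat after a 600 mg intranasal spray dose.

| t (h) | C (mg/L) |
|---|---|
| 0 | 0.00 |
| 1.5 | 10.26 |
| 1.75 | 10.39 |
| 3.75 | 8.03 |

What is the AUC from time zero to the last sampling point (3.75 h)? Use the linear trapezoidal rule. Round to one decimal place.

AUC = 28.7 mg/L·h

Trapezoidal AUC_0→3.75:
  [0→1.5]: (0.00+10.26)/2 × 1.5 = 7.695
  [1.5→1.75]: (10.26+10.39)/2 × 0.25 = 2.58125
  [1.75→3.75]: (10.39+8.03)/2 × 2 = 18.42
  Sum = 28.69625 mg/L·h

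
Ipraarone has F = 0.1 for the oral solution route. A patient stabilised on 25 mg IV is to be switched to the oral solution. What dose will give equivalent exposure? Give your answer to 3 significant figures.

For equal systemic exposure: F × D_ev = D_iv
D_ev = D_iv / F = 25 / 0.1 = 250 mg

D_oral = 250 mg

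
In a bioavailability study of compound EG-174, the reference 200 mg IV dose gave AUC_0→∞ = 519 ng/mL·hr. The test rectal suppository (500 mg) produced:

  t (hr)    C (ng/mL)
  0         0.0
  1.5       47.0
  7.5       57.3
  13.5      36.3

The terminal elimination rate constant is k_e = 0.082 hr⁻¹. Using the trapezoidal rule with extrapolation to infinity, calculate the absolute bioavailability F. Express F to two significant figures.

Trapezoidal AUC_0→13.5 (rectal suppository):
  [0→1.5]: (0.0+47.0)/2 × 1.5 = 35.25
  [1.5→7.5]: (47.0+57.3)/2 × 6 = 312.9
  [7.5→13.5]: (57.3+36.3)/2 × 6 = 280.8
  Sum = 628.95 ng/mL·hr
Tail: C_last/k_e = 36.3/0.082 = 442.683
AUC_0→∞ (rectal suppository) = 628.95 + 442.683 = 1071.633 ng/mL·hr
F = (AUC_ev/D_ev)/(AUC_iv/D_iv) = (1071.633/500)/(519/200) = 2.143266/2.595 = 0.8259

F = 0.83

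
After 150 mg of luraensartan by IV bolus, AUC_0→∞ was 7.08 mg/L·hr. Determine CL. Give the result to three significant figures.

CL = Dose_iv / AUC_0→∞
   = 150 / 7.08 = 21.1864 L/hr

CL = 21.2 L/hr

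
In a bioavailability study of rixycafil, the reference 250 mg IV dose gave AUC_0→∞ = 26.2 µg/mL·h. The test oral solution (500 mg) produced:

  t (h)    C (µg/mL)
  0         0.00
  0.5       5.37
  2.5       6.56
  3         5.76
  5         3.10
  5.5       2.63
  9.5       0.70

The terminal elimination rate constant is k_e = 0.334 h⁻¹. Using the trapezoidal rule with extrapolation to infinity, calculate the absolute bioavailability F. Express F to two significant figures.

Trapezoidal AUC_0→9.5 (oral solution):
  [0→0.5]: (0.00+5.37)/2 × 0.5 = 1.3425
  [0.5→2.5]: (5.37+6.56)/2 × 2 = 11.93
  [2.5→3]: (6.56+5.76)/2 × 0.5 = 3.08
  [3→5]: (5.76+3.10)/2 × 2 = 8.86
  [5→5.5]: (3.10+2.63)/2 × 0.5 = 1.4325
  [5.5→9.5]: (2.63+0.70)/2 × 4 = 6.66
  Sum = 33.305 µg/mL·h
Tail: C_last/k_e = 0.70/0.334 = 2.096
AUC_0→∞ (oral solution) = 33.305 + 2.096 = 35.401 µg/mL·h
F = (AUC_ev/D_ev)/(AUC_iv/D_iv) = (35.401/500)/(26.2/250) = 0.070802/0.1048 = 0.6756

F = 0.68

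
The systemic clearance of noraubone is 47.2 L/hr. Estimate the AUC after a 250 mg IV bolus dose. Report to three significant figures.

AUC_0→∞ = Dose_iv / CL
        = 250 / 47.2 = 5.29661 mg/L·hr

AUC = 5.30 mg/L·hr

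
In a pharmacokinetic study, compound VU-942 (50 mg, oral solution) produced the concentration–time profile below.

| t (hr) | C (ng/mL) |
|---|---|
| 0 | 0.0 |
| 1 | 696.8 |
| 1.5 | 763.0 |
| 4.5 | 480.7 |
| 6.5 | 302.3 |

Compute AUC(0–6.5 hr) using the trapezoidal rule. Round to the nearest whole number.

Trapezoidal AUC_0→6.5:
  [0→1]: (0.0+696.8)/2 × 1 = 348.4
  [1→1.5]: (696.8+763.0)/2 × 0.5 = 364.95
  [1.5→4.5]: (763.0+480.7)/2 × 3 = 1865.55
  [4.5→6.5]: (480.7+302.3)/2 × 2 = 783.0
  Sum = 3361.9 ng/mL·hr

AUC = 3362 ng/mL·hr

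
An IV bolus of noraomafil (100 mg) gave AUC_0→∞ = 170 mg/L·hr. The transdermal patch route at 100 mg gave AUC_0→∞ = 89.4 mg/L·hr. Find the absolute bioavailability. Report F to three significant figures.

F = (AUC_ev / D_ev) / (AUC_iv / D_iv)
  = (89.4/100) / (170/100)
  = 0.894 / 1.7 = 0.5259

F = 0.526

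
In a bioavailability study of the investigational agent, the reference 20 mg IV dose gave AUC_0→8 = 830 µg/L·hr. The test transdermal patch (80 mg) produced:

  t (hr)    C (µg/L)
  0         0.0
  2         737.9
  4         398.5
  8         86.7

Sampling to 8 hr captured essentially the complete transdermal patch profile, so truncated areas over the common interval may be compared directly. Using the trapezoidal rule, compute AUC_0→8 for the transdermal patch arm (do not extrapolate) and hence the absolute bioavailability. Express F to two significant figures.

F = 0.86

Trapezoidal AUC_0→8 (transdermal patch):
  [0→2]: (0.0+737.9)/2 × 2 = 737.9
  [2→4]: (737.9+398.5)/2 × 2 = 1136.4
  [4→8]: (398.5+86.7)/2 × 4 = 970.4
  Sum = 2844.7 µg/L·hr
F = (AUC_ev/D_ev)/(AUC_iv/D_iv) = (2844.7/80)/(830/20) = 35.55875/41.5 = 0.8568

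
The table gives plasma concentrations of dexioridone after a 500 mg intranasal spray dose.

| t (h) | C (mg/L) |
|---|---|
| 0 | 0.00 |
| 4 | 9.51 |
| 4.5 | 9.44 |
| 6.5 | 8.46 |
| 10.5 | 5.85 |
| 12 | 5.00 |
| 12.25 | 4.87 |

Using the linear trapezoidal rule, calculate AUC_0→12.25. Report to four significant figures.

AUC = 79.65 mg/L·h

Trapezoidal AUC_0→12.25:
  [0→4]: (0.00+9.51)/2 × 4 = 19.02
  [4→4.5]: (9.51+9.44)/2 × 0.5 = 4.7375
  [4.5→6.5]: (9.44+8.46)/2 × 2 = 17.9
  [6.5→10.5]: (8.46+5.85)/2 × 4 = 28.62
  [10.5→12]: (5.85+5.00)/2 × 1.5 = 8.1375
  [12→12.25]: (5.00+4.87)/2 × 0.25 = 1.23375
  Sum = 79.64875 mg/L·h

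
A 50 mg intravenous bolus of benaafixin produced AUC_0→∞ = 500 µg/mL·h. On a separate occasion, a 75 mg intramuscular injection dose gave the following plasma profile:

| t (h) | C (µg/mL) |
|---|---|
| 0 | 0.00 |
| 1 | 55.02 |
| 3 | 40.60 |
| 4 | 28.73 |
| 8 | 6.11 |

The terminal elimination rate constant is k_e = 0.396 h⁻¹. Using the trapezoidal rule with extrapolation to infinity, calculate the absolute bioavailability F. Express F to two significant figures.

Trapezoidal AUC_0→8 (intramuscular injection):
  [0→1]: (0.00+55.02)/2 × 1 = 27.51
  [1→3]: (55.02+40.60)/2 × 2 = 95.62
  [3→4]: (40.60+28.73)/2 × 1 = 34.665
  [4→8]: (28.73+6.11)/2 × 4 = 69.68
  Sum = 227.475 µg/mL·h
Tail: C_last/k_e = 6.11/0.396 = 15.429
AUC_0→∞ (intramuscular injection) = 227.475 + 15.429 = 242.904 µg/mL·h
F = (AUC_ev/D_ev)/(AUC_iv/D_iv) = (242.904/75)/(500/50) = 3.23872/10 = 0.3239

F = 0.32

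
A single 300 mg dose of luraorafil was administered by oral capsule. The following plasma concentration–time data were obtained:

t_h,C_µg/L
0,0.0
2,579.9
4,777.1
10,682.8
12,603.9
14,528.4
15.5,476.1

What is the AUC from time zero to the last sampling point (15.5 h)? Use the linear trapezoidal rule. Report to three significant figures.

AUC = 9490 µg/L·h

Trapezoidal AUC_0→15.5:
  [0→2]: (0.0+579.9)/2 × 2 = 579.9
  [2→4]: (579.9+777.1)/2 × 2 = 1357.0
  [4→10]: (777.1+682.8)/2 × 6 = 4379.7
  [10→12]: (682.8+603.9)/2 × 2 = 1286.7
  [12→14]: (603.9+528.4)/2 × 2 = 1132.3
  [14→15.5]: (528.4+476.1)/2 × 1.5 = 753.375
  Sum = 9488.975 µg/L·h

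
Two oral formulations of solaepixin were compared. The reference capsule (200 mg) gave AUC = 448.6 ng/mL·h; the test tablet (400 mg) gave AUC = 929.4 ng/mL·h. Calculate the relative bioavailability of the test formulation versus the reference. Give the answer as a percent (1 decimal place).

F_rel = (AUC_test/D_test) / (AUC_ref/D_ref)
      = (929.4/400) / (448.6/200)
      = 2.3235 / 2.243 = 1.0359 = 103.59%

F_rel = 103.6%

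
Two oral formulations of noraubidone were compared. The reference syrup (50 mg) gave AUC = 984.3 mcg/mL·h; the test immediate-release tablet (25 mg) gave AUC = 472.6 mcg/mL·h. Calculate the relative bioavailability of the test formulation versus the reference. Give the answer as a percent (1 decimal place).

F_rel = (AUC_test/D_test) / (AUC_ref/D_ref)
      = (472.6/25) / (984.3/50)
      = 18.904 / 19.686 = 0.9603 = 96.03%

F_rel = 96.0%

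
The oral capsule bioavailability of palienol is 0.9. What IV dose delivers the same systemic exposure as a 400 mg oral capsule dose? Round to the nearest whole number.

Systemic exposure from an extravascular dose = F × D_ev, so the equivalent IV dose is F × D_ev.
D_iv = F × D_ev = 0.9 × 400 = 360 mg

D_iv = 360 mg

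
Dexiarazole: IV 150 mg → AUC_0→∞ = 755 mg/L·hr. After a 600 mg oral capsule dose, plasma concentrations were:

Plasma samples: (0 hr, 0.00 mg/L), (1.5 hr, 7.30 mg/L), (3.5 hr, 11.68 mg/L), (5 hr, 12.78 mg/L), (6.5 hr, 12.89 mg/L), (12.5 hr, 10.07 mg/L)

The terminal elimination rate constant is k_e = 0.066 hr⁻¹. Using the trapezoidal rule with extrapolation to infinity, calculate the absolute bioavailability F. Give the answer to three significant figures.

Trapezoidal AUC_0→12.5 (oral capsule):
  [0→1.5]: (0.00+7.30)/2 × 1.5 = 5.475
  [1.5→3.5]: (7.30+11.68)/2 × 2 = 18.98
  [3.5→5]: (11.68+12.78)/2 × 1.5 = 18.345
  [5→6.5]: (12.78+12.89)/2 × 1.5 = 19.2525
  [6.5→12.5]: (12.89+10.07)/2 × 6 = 68.88
  Sum = 130.9325 mg/L·hr
Tail: C_last/k_e = 10.07/0.066 = 152.576
AUC_0→∞ (oral capsule) = 130.9325 + 152.576 = 283.5085 mg/L·hr
F = (AUC_ev/D_ev)/(AUC_iv/D_iv) = (283.5085/600)/(755/150) = 0.472514/5.03333 = 0.0939

F = 0.0939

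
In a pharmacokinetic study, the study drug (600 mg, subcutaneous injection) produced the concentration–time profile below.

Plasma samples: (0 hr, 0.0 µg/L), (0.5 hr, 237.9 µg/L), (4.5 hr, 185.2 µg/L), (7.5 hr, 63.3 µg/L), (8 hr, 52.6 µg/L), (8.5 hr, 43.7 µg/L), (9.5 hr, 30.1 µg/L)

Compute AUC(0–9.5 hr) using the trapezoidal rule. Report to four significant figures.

Trapezoidal AUC_0→9.5:
  [0→0.5]: (0.0+237.9)/2 × 0.5 = 59.475
  [0.5→4.5]: (237.9+185.2)/2 × 4 = 846.2
  [4.5→7.5]: (185.2+63.3)/2 × 3 = 372.75
  [7.5→8]: (63.3+52.6)/2 × 0.5 = 28.975
  [8→8.5]: (52.6+43.7)/2 × 0.5 = 24.075
  [8.5→9.5]: (43.7+30.1)/2 × 1 = 36.9
  Sum = 1368.375 µg/L·hr

AUC = 1368 µg/L·hr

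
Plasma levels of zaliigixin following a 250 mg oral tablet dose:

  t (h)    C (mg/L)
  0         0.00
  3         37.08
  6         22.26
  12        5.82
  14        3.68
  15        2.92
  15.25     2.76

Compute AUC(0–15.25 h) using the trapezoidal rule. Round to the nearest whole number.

AUC = 242 mg/L·h

Trapezoidal AUC_0→15.25:
  [0→3]: (0.00+37.08)/2 × 3 = 55.62
  [3→6]: (37.08+22.26)/2 × 3 = 89.01
  [6→12]: (22.26+5.82)/2 × 6 = 84.24
  [12→14]: (5.82+3.68)/2 × 2 = 9.5
  [14→15]: (3.68+2.92)/2 × 1 = 3.3
  [15→15.25]: (2.92+2.76)/2 × 0.25 = 0.71
  Sum = 242.38 mg/L·h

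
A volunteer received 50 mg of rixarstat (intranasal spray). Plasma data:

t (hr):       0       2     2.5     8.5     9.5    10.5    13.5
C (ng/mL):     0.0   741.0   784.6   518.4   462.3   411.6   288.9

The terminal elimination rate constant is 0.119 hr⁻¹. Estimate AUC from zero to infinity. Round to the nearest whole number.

Trapezoidal AUC_0→13.5:
  [0→2]: (0.0+741.0)/2 × 2 = 741.0
  [2→2.5]: (741.0+784.6)/2 × 0.5 = 381.4
  [2.5→8.5]: (784.6+518.4)/2 × 6 = 3909.0
  [8.5→9.5]: (518.4+462.3)/2 × 1 = 490.35
  [9.5→10.5]: (462.3+411.6)/2 × 1 = 436.95
  [10.5→13.5]: (411.6+288.9)/2 × 3 = 1050.75
  Sum = 7009.45 ng/mL·hr
Extrapolated tail: C_last / k_e = 288.9 / 0.119 = 2427.731
AUC_0→∞ = 7009.45 + 2427.731 = 9437.181 ng/mL·hr

AUC = 9437 ng/mL·hr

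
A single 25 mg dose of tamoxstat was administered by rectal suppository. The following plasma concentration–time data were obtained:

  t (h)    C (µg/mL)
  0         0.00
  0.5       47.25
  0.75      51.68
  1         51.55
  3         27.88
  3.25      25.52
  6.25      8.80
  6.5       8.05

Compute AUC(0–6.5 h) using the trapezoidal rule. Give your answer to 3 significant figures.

Trapezoidal AUC_0→6.5:
  [0→0.5]: (0.00+47.25)/2 × 0.5 = 11.8125
  [0.5→0.75]: (47.25+51.68)/2 × 0.25 = 12.36625
  [0.75→1]: (51.68+51.55)/2 × 0.25 = 12.90375
  [1→3]: (51.55+27.88)/2 × 2 = 79.43
  [3→3.25]: (27.88+25.52)/2 × 0.25 = 6.675
  [3.25→6.25]: (25.52+8.80)/2 × 3 = 51.48
  [6.25→6.5]: (8.80+8.05)/2 × 0.25 = 2.10625
  Sum = 176.77375 µg/mL·h

AUC = 177 µg/mL·h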